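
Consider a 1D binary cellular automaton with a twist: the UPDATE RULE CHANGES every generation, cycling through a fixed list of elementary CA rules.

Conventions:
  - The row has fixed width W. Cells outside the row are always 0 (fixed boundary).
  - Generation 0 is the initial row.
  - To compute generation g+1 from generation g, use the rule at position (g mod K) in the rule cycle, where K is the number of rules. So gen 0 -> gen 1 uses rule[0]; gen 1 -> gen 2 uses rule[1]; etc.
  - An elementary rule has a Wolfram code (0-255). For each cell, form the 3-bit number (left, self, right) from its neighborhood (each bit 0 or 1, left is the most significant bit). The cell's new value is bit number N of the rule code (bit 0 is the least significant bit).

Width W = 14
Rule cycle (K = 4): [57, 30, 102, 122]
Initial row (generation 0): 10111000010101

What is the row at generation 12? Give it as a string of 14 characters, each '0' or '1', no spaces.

Gen 0: 10111000010101
Gen 1 (rule 57): 01100111001010
Gen 2 (rule 30): 11011100111011
Gen 3 (rule 102): 01100101001101
Gen 4 (rule 122): 11111010111110
Gen 5 (rule 57): 10000101100001
Gen 6 (rule 30): 11001101010011
Gen 7 (rule 102): 01010111110101
Gen 8 (rule 122): 10101100011010
Gen 9 (rule 57): 01011011010101
Gen 10 (rule 30): 11010010010101
Gen 11 (rule 102): 01110110111111
Gen 12 (rule 122): 11011111100001

Answer: 11011111100001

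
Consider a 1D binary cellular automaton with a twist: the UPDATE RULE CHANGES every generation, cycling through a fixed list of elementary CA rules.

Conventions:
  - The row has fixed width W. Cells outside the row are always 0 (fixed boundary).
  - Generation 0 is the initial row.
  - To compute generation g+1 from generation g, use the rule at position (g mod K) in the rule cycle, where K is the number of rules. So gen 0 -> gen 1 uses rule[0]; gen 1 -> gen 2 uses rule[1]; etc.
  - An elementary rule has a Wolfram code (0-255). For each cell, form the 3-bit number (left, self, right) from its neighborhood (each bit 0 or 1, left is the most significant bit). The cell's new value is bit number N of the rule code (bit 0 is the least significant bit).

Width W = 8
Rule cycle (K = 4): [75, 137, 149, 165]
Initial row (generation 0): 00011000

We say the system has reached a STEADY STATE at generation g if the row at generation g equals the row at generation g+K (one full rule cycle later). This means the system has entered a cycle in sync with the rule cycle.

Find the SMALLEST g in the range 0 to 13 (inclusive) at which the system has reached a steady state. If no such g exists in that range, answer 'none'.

Answer: none

Derivation:
Gen 0: 00011000
Gen 1 (rule 75): 11111011
Gen 2 (rule 137): 11110010
Gen 3 (rule 149): 01101011
Gen 4 (rule 165): 00011100
Gen 5 (rule 75): 11110101
Gen 6 (rule 137): 11100000
Gen 7 (rule 149): 01011111
Gen 8 (rule 165): 01101110
Gen 9 (rule 75): 11101010
Gen 10 (rule 137): 11000000
Gen 11 (rule 149): 00111111
Gen 12 (rule 165): 10011110
Gen 13 (rule 75): 00110010
Gen 14 (rule 137): 10100000
Gen 15 (rule 149): 10111111
Gen 16 (rule 165): 11011110
Gen 17 (rule 75): 11010010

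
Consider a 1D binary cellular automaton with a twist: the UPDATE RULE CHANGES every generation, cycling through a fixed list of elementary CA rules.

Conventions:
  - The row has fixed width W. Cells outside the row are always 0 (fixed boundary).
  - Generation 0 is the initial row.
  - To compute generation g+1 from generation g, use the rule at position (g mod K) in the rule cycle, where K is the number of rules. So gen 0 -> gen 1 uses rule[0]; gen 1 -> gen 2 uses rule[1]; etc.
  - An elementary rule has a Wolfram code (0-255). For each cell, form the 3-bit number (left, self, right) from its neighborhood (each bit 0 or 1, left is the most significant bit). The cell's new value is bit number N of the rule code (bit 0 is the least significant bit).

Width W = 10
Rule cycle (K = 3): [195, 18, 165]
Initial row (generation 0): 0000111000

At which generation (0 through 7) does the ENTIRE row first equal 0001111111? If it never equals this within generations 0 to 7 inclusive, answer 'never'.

Gen 0: 0000111000
Gen 1 (rule 195): 1111011011
Gen 2 (rule 18): 0000000000
Gen 3 (rule 165): 1111111111
Gen 4 (rule 195): 0111111111
Gen 5 (rule 18): 1000000000
Gen 6 (rule 165): 1011111111
Gen 7 (rule 195): 0001111111

Answer: 7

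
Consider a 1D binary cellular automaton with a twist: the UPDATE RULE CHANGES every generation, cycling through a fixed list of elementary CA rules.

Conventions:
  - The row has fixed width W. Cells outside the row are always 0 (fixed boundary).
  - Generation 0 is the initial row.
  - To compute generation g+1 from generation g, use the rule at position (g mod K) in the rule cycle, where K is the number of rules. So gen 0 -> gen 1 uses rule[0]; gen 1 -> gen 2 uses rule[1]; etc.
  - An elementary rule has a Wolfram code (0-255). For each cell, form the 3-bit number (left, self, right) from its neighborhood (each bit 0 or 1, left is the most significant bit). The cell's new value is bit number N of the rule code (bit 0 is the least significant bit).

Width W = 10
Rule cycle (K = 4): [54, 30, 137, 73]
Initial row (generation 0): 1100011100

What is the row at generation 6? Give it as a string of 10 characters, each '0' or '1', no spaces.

Gen 0: 1100011100
Gen 1 (rule 54): 0010100010
Gen 2 (rule 30): 0110110111
Gen 3 (rule 137): 0100100110
Gen 4 (rule 73): 0000000110
Gen 5 (rule 54): 0000001001
Gen 6 (rule 30): 0000011111

Answer: 0000011111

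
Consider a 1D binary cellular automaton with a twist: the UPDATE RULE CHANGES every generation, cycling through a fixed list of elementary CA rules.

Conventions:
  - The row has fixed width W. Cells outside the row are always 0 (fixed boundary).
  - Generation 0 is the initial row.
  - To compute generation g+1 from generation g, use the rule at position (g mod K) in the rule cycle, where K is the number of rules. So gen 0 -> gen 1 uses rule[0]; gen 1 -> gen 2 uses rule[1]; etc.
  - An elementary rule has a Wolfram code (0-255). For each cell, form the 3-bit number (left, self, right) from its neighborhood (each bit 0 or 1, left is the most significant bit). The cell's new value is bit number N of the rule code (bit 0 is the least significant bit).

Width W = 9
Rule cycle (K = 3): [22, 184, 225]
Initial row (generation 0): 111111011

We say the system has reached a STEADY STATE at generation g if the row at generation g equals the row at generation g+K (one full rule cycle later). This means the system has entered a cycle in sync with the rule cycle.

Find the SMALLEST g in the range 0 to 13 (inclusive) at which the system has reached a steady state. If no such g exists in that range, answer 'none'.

Answer: 1

Derivation:
Gen 0: 111111011
Gen 1 (rule 22): 000000000
Gen 2 (rule 184): 000000000
Gen 3 (rule 225): 111111111
Gen 4 (rule 22): 000000000
Gen 5 (rule 184): 000000000
Gen 6 (rule 225): 111111111
Gen 7 (rule 22): 000000000
Gen 8 (rule 184): 000000000
Gen 9 (rule 225): 111111111
Gen 10 (rule 22): 000000000
Gen 11 (rule 184): 000000000
Gen 12 (rule 225): 111111111
Gen 13 (rule 22): 000000000
Gen 14 (rule 184): 000000000
Gen 15 (rule 225): 111111111
Gen 16 (rule 22): 000000000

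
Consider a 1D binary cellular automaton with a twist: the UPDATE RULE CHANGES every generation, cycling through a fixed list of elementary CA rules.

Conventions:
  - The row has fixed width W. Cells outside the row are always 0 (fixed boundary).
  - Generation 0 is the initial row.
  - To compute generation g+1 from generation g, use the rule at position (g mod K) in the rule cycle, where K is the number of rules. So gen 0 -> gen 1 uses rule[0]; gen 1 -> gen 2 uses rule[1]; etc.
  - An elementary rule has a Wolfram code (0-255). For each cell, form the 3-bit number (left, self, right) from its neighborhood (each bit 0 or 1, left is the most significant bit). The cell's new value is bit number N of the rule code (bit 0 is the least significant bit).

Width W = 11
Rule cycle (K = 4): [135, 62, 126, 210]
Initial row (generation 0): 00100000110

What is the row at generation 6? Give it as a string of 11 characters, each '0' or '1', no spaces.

Gen 0: 00100000110
Gen 1 (rule 135): 11101111000
Gen 2 (rule 62): 10011000100
Gen 3 (rule 126): 11111101110
Gen 4 (rule 210): 01111100111
Gen 5 (rule 135): 10111001010
Gen 6 (rule 62): 11100111111

Answer: 11100111111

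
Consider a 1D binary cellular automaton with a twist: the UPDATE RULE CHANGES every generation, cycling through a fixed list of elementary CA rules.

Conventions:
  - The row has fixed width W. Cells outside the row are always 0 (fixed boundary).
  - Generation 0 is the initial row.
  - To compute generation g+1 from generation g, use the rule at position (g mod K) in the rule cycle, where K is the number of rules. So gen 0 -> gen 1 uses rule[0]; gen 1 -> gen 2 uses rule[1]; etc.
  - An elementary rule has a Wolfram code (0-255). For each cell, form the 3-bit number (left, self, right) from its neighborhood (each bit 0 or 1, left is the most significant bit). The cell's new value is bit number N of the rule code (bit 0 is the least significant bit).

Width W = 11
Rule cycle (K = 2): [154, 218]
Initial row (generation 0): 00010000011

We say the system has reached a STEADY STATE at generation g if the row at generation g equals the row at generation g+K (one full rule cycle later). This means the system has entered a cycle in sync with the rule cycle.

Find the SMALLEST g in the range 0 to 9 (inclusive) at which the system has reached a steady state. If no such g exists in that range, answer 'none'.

Answer: 9

Derivation:
Gen 0: 00010000011
Gen 1 (rule 154): 00101000110
Gen 2 (rule 218): 01000101111
Gen 3 (rule 154): 10101001110
Gen 4 (rule 218): 00000111111
Gen 5 (rule 154): 00001111110
Gen 6 (rule 218): 00011111111
Gen 7 (rule 154): 00111111110
Gen 8 (rule 218): 01111111111
Gen 9 (rule 154): 11111111110
Gen 10 (rule 218): 11111111111
Gen 11 (rule 154): 11111111110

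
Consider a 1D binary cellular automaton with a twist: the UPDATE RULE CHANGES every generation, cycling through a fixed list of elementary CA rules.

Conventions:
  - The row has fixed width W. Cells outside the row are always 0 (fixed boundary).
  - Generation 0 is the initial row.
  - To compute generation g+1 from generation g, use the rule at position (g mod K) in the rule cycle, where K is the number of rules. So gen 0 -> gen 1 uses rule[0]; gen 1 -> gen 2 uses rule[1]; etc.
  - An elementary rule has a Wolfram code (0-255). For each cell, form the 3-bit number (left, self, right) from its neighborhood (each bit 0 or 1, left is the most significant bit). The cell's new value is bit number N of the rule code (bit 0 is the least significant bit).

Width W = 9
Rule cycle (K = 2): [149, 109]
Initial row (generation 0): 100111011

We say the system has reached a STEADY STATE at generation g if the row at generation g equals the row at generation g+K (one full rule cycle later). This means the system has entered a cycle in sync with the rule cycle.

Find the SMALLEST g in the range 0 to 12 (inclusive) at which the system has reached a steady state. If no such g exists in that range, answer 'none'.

Answer: none

Derivation:
Gen 0: 100111011
Gen 1 (rule 149): 110010000
Gen 2 (rule 109): 110010111
Gen 3 (rule 149): 001010010
Gen 4 (rule 109): 101110010
Gen 5 (rule 149): 100101011
Gen 6 (rule 109): 100111111
Gen 7 (rule 149): 110011110
Gen 8 (rule 109): 110010010
Gen 9 (rule 149): 001011011
Gen 10 (rule 109): 101111111
Gen 11 (rule 149): 100111110
Gen 12 (rule 109): 100100010
Gen 13 (rule 149): 110111011
Gen 14 (rule 109): 111101111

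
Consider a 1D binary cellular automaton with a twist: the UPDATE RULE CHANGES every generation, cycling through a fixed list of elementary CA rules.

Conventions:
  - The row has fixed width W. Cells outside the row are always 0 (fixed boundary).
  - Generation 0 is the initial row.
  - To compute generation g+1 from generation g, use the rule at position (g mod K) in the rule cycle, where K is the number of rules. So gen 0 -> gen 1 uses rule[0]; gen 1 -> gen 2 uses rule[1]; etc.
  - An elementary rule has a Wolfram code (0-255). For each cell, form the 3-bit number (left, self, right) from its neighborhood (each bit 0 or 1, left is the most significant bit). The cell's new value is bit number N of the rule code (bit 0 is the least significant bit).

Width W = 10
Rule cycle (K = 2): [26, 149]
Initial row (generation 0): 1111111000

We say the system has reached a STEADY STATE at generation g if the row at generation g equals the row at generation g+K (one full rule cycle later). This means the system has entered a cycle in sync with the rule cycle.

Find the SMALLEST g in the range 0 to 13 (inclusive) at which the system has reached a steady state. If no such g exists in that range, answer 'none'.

Answer: 1

Derivation:
Gen 0: 1111111000
Gen 1 (rule 26): 1000000100
Gen 2 (rule 149): 1111110111
Gen 3 (rule 26): 1000000100
Gen 4 (rule 149): 1111110111
Gen 5 (rule 26): 1000000100
Gen 6 (rule 149): 1111110111
Gen 7 (rule 26): 1000000100
Gen 8 (rule 149): 1111110111
Gen 9 (rule 26): 1000000100
Gen 10 (rule 149): 1111110111
Gen 11 (rule 26): 1000000100
Gen 12 (rule 149): 1111110111
Gen 13 (rule 26): 1000000100
Gen 14 (rule 149): 1111110111
Gen 15 (rule 26): 1000000100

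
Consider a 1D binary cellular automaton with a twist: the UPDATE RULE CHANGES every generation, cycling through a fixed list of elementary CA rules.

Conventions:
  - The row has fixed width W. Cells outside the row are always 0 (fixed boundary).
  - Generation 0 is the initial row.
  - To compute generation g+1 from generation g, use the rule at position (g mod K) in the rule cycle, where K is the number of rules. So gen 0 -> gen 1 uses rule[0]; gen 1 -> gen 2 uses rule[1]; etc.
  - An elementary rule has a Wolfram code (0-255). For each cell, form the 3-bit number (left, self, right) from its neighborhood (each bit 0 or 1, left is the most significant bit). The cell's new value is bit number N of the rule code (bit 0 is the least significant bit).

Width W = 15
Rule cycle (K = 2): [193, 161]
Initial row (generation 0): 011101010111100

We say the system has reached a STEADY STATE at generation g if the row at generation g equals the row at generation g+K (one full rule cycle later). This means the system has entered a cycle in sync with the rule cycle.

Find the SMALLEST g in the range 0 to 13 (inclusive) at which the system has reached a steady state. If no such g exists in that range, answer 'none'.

Gen 0: 011101010111100
Gen 1 (rule 193): 001100000011101
Gen 2 (rule 161): 100001111001010
Gen 3 (rule 193): 001100111000000
Gen 4 (rule 161): 100000010011111
Gen 5 (rule 193): 001111000001111
Gen 6 (rule 161): 100110011100110
Gen 7 (rule 193): 000010001100010
Gen 8 (rule 161): 111000100001000
Gen 9 (rule 193): 011010001100011
Gen 10 (rule 161): 000100100001000
Gen 11 (rule 193): 110000001100011
Gen 12 (rule 161): 000111100001000
Gen 13 (rule 193): 110011101100011
Gen 14 (rule 161): 000001010001000
Gen 15 (rule 193): 111100000100011

Answer: none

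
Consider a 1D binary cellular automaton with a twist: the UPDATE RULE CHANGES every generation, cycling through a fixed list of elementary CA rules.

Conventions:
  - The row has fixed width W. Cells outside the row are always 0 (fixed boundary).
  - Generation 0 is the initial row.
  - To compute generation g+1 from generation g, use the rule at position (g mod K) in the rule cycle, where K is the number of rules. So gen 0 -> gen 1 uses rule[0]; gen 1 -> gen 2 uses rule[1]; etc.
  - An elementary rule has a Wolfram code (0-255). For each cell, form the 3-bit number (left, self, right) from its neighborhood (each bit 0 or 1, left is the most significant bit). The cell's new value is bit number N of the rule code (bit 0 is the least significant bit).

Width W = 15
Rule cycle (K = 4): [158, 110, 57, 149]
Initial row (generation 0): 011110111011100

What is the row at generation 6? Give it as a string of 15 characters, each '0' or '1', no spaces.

Gen 0: 011110111011100
Gen 1 (rule 158): 111100110011010
Gen 2 (rule 110): 100101110111110
Gen 3 (rule 57): 010011001100001
Gen 4 (rule 149): 011000100011101
Gen 5 (rule 158): 110101110111001
Gen 6 (rule 110): 111111011101011

Answer: 111111011101011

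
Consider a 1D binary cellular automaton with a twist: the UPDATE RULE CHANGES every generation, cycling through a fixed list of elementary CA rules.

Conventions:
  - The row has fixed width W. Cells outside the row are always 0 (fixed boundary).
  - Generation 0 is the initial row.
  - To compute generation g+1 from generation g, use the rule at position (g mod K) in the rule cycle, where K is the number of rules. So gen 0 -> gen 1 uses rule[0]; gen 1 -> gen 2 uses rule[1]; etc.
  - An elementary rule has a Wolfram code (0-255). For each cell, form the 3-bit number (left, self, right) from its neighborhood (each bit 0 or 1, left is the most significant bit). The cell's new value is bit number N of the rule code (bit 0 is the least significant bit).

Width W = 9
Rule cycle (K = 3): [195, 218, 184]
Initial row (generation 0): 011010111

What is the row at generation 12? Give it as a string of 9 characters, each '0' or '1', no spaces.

Answer: 111101110

Derivation:
Gen 0: 011010111
Gen 1 (rule 195): 101000011
Gen 2 (rule 218): 000100111
Gen 3 (rule 184): 000010110
Gen 4 (rule 195): 111100010
Gen 5 (rule 218): 111110101
Gen 6 (rule 184): 111101010
Gen 7 (rule 195): 011100000
Gen 8 (rule 218): 111110000
Gen 9 (rule 184): 111101000
Gen 10 (rule 195): 011100011
Gen 11 (rule 218): 111110111
Gen 12 (rule 184): 111101110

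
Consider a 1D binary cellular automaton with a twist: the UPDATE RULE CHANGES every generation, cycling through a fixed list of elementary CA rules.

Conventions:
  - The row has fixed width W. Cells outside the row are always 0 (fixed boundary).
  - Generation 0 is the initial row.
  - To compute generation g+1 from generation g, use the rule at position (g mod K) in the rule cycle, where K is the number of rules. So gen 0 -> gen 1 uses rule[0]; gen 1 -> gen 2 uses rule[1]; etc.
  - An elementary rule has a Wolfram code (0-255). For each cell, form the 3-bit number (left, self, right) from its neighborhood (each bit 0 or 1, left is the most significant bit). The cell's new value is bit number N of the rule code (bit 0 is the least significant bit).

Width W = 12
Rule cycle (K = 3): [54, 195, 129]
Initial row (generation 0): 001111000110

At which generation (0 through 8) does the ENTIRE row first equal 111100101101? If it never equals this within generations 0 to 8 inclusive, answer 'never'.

Gen 0: 001111000110
Gen 1 (rule 54): 010000101001
Gen 2 (rule 195): 100111000010
Gen 3 (rule 129): 000010011000
Gen 4 (rule 54): 000111100100
Gen 5 (rule 195): 111011101001
Gen 6 (rule 129): 010001000000
Gen 7 (rule 54): 111011100000
Gen 8 (rule 195): 011001101111

Answer: never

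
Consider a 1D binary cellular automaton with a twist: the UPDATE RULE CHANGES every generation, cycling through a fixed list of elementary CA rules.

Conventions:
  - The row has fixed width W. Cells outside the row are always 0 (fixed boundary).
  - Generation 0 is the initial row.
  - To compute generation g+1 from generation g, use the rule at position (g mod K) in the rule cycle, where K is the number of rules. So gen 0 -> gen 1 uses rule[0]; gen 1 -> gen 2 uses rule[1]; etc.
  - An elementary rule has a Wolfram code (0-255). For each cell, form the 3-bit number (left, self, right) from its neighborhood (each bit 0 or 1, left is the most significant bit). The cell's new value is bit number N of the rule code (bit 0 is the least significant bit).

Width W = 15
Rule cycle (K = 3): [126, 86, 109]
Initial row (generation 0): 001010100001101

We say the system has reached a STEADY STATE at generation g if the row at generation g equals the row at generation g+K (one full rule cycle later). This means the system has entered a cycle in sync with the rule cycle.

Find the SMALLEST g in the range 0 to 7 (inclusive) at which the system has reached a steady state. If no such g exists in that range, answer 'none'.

Answer: none

Derivation:
Gen 0: 001010100001101
Gen 1 (rule 126): 011111110011111
Gen 2 (rule 86): 100000011100001
Gen 3 (rule 109): 101111010101101
Gen 4 (rule 126): 111001111111111
Gen 5 (rule 86): 001110000000001
Gen 6 (rule 109): 101010111111101
Gen 7 (rule 126): 111111100000111
Gen 8 (rule 86): 000000110001001
Gen 9 (rule 109): 111110110101001
Gen 10 (rule 126): 100011111111111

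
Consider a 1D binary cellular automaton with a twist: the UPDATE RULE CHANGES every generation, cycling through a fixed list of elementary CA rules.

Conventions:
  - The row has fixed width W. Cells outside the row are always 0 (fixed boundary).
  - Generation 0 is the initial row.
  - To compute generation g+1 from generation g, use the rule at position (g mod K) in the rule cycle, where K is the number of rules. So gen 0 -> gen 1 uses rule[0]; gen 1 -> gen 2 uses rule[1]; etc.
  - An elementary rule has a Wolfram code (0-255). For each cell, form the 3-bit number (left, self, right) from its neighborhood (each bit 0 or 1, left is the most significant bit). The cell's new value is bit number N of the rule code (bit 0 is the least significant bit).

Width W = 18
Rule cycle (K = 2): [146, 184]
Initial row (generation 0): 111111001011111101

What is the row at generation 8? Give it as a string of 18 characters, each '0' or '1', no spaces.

Gen 0: 111111001011111101
Gen 1 (rule 146): 011110110001111000
Gen 2 (rule 184): 011101101001110100
Gen 3 (rule 146): 101000000110100010
Gen 4 (rule 184): 010100000101010001
Gen 5 (rule 146): 100010001000001010
Gen 6 (rule 184): 010001000100000101
Gen 7 (rule 146): 101010101010001000
Gen 8 (rule 184): 010101010101000100

Answer: 010101010101000100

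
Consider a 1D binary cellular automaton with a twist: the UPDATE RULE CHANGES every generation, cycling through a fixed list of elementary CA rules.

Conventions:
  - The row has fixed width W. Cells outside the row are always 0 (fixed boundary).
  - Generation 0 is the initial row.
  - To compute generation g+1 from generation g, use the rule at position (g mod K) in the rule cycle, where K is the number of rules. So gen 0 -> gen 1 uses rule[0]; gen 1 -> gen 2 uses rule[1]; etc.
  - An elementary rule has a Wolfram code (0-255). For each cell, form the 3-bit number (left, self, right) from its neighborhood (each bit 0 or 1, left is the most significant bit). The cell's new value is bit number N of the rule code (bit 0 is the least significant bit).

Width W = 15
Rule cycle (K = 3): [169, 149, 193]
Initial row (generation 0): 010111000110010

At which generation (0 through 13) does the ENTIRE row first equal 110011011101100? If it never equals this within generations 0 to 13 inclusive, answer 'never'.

Gen 0: 010111000110010
Gen 1 (rule 169): 001110010100000
Gen 2 (rule 149): 100101010111111
Gen 3 (rule 193): 000000000011111
Gen 4 (rule 169): 111111111011110
Gen 5 (rule 149): 011111110001101
Gen 6 (rule 193): 001111110100100
Gen 7 (rule 169): 101111101000001
Gen 8 (rule 149): 100111001111101
Gen 9 (rule 193): 000011000111100
Gen 10 (rule 169): 111010010111001
Gen 11 (rule 149): 010011010010101
Gen 12 (rule 193): 000001000000000
Gen 13 (rule 169): 111100011111111

Answer: never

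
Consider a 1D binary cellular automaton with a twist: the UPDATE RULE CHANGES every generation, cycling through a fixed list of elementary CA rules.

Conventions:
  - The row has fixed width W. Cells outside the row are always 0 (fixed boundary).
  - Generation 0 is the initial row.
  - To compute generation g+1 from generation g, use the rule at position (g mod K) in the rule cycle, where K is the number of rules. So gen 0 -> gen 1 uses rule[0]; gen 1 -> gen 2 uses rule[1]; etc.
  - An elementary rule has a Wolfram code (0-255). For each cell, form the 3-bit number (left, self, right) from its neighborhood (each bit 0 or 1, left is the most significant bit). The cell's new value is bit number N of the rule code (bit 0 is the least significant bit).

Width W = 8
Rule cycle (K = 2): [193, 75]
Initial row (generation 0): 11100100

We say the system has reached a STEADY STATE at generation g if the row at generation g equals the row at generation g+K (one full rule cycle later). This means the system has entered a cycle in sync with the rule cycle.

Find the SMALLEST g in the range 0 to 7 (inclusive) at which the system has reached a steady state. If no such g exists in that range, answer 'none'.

Answer: 2

Derivation:
Gen 0: 11100100
Gen 1 (rule 193): 01100001
Gen 2 (rule 75): 11101110
Gen 3 (rule 193): 01100110
Gen 4 (rule 75): 11101110
Gen 5 (rule 193): 01100110
Gen 6 (rule 75): 11101110
Gen 7 (rule 193): 01100110
Gen 8 (rule 75): 11101110
Gen 9 (rule 193): 01100110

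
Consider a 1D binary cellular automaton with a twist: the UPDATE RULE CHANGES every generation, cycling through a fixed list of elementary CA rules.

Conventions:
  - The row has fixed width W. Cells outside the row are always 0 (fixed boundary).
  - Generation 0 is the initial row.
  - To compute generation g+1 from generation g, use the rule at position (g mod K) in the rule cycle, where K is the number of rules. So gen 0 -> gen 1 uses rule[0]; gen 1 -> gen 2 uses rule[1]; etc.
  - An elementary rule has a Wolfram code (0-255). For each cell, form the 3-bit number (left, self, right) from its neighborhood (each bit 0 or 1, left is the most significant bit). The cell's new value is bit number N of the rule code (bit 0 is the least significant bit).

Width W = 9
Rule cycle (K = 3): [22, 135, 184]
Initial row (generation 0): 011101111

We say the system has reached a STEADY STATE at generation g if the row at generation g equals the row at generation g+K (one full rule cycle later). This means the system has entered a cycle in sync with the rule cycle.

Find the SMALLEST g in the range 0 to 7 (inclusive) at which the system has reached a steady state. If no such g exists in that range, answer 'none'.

Gen 0: 011101111
Gen 1 (rule 22): 100000000
Gen 2 (rule 135): 101111111
Gen 3 (rule 184): 011111110
Gen 4 (rule 22): 100000001
Gen 5 (rule 135): 101111111
Gen 6 (rule 184): 011111110
Gen 7 (rule 22): 100000001
Gen 8 (rule 135): 101111111
Gen 9 (rule 184): 011111110
Gen 10 (rule 22): 100000001

Answer: 2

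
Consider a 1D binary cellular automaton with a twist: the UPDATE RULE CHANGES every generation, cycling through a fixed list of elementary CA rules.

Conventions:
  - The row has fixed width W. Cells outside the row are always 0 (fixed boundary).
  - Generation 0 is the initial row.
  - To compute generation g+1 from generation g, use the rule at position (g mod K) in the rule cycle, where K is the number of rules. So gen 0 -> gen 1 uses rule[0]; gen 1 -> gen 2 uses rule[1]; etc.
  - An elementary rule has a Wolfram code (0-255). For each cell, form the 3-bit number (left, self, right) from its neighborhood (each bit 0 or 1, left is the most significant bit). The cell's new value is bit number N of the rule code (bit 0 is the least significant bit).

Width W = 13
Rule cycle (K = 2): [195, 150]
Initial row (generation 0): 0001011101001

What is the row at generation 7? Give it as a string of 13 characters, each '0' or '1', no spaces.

Answer: 0101001110001

Derivation:
Gen 0: 0001011101001
Gen 1 (rule 195): 1110001100010
Gen 2 (rule 150): 0101010010111
Gen 3 (rule 195): 1000000100011
Gen 4 (rule 150): 1100001110100
Gen 5 (rule 195): 0101110110001
Gen 6 (rule 150): 1100100001011
Gen 7 (rule 195): 0101001110001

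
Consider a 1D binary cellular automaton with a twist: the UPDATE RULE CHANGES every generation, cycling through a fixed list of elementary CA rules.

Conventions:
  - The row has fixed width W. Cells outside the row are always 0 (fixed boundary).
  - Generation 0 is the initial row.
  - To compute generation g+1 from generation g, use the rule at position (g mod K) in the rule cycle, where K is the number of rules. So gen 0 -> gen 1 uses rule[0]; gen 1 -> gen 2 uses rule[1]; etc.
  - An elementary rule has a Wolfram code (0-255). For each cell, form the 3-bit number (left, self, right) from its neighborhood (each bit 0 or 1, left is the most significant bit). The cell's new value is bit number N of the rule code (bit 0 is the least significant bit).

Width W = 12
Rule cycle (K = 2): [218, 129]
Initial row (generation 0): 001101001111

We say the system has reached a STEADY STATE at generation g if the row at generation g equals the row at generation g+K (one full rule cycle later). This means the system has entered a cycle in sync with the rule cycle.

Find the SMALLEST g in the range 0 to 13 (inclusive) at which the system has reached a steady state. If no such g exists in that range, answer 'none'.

Answer: 7

Derivation:
Gen 0: 001101001111
Gen 1 (rule 218): 011100111111
Gen 2 (rule 129): 001000011110
Gen 3 (rule 218): 010100111111
Gen 4 (rule 129): 000000011110
Gen 5 (rule 218): 000000111111
Gen 6 (rule 129): 111110011110
Gen 7 (rule 218): 111111111111
Gen 8 (rule 129): 011111111110
Gen 9 (rule 218): 111111111111
Gen 10 (rule 129): 011111111110
Gen 11 (rule 218): 111111111111
Gen 12 (rule 129): 011111111110
Gen 13 (rule 218): 111111111111
Gen 14 (rule 129): 011111111110
Gen 15 (rule 218): 111111111111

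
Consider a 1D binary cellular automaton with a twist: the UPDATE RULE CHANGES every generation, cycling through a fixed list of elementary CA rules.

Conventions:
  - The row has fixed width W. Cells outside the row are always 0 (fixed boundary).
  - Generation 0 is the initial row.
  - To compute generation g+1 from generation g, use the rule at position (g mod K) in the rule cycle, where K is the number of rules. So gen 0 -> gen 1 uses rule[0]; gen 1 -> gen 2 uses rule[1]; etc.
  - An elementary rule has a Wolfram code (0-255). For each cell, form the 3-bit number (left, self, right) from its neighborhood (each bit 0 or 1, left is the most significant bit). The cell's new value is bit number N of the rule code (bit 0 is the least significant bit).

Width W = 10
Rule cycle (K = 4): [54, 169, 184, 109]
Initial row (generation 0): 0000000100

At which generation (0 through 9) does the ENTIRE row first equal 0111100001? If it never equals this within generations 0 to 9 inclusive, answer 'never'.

Gen 0: 0000000100
Gen 1 (rule 54): 0000001110
Gen 2 (rule 169): 1111101100
Gen 3 (rule 184): 1111011010
Gen 4 (rule 109): 1001111110
Gen 5 (rule 54): 1110000001
Gen 6 (rule 169): 1100111100
Gen 7 (rule 184): 1010111010
Gen 8 (rule 109): 1111101110
Gen 9 (rule 54): 0000010001

Answer: never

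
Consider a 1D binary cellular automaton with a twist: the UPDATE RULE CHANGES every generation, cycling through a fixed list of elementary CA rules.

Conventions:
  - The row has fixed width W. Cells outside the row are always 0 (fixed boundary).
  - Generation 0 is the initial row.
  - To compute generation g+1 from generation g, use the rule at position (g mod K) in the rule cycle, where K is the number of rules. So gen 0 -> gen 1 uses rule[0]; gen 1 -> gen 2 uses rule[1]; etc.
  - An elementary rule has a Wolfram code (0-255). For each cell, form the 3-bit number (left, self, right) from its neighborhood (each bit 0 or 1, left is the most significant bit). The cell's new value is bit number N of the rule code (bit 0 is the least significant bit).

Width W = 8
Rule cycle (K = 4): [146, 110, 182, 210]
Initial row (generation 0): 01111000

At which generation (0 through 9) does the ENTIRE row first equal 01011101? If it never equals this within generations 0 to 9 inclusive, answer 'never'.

Answer: 7

Derivation:
Gen 0: 01111000
Gen 1 (rule 146): 10110100
Gen 2 (rule 110): 11111100
Gen 3 (rule 182): 01111010
Gen 4 (rule 210): 10111001
Gen 5 (rule 146): 00010110
Gen 6 (rule 110): 00111110
Gen 7 (rule 182): 01011101
Gen 8 (rule 210): 10001100
Gen 9 (rule 146): 01010010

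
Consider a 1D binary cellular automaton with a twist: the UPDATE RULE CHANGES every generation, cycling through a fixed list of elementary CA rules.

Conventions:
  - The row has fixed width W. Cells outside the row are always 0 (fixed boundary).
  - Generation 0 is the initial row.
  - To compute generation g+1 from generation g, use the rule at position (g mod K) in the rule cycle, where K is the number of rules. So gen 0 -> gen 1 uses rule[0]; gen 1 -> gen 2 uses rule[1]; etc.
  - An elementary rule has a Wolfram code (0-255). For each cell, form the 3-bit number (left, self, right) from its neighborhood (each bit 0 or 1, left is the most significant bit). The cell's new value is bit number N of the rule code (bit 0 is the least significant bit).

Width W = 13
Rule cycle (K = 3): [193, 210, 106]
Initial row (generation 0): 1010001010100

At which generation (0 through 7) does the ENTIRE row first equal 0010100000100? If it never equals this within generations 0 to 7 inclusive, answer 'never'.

Gen 0: 1010001010100
Gen 1 (rule 193): 0000100000001
Gen 2 (rule 210): 0001010000010
Gen 3 (rule 106): 0010100000100
Gen 4 (rule 193): 1000001110001
Gen 5 (rule 210): 0100010111010
Gen 6 (rule 106): 1000101101100
Gen 7 (rule 193): 0010000100101

Answer: 3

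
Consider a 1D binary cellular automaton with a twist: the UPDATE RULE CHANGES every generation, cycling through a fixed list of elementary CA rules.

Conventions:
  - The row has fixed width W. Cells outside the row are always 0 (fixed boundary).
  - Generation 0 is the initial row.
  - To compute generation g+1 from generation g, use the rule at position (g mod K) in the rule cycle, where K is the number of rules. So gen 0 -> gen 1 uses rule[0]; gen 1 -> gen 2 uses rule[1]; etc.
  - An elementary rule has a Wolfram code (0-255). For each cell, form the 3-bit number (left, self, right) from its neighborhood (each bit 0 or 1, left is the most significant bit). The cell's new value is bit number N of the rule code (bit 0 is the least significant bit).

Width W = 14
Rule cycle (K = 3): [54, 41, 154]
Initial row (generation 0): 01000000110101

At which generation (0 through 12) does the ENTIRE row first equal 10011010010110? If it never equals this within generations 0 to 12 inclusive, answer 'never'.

Answer: never

Derivation:
Gen 0: 01000000110101
Gen 1 (rule 54): 11100001001111
Gen 2 (rule 41): 10001100001000
Gen 3 (rule 154): 01011010010100
Gen 4 (rule 54): 11100111111110
Gen 5 (rule 41): 10000100000000
Gen 6 (rule 154): 01001010000000
Gen 7 (rule 54): 11111111000000
Gen 8 (rule 41): 10000000011111
Gen 9 (rule 154): 01000000111110
Gen 10 (rule 54): 11100001000001
Gen 11 (rule 41): 10001100011100
Gen 12 (rule 154): 01011010111010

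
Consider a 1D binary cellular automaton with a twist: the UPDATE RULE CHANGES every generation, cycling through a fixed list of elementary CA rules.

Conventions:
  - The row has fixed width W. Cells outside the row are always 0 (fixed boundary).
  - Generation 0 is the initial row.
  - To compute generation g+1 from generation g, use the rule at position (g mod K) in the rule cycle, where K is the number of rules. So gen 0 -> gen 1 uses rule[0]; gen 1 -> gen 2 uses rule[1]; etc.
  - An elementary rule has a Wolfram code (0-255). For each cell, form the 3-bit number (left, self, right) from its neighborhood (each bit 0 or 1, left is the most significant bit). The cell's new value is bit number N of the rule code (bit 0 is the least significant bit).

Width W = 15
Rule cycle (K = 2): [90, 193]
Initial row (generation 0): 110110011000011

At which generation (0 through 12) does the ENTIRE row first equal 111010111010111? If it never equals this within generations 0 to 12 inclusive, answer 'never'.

Gen 0: 110110011000011
Gen 1 (rule 90): 110111111100111
Gen 2 (rule 193): 010011111100011
Gen 3 (rule 90): 101110000110111
Gen 4 (rule 193): 000110110010011
Gen 5 (rule 90): 001110111101111
Gen 6 (rule 193): 100110011100111
Gen 7 (rule 90): 011111110111101
Gen 8 (rule 193): 001111110011100
Gen 9 (rule 90): 011000011110110
Gen 10 (rule 193): 001011001110010
Gen 11 (rule 90): 010011111011101
Gen 12 (rule 193): 000001111001100

Answer: never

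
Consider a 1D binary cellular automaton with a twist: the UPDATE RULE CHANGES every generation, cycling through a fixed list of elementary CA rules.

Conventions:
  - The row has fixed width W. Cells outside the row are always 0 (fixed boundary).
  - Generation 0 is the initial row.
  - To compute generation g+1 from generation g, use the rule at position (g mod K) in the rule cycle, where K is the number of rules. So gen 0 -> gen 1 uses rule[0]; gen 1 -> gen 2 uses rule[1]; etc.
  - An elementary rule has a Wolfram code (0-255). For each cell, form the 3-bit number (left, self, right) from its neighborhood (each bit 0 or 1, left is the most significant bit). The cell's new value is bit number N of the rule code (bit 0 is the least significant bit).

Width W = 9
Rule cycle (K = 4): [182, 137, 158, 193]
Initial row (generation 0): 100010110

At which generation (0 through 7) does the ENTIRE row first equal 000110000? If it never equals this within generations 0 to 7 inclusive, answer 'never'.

Gen 0: 100010110
Gen 1 (rule 182): 110111001
Gen 2 (rule 137): 100110000
Gen 3 (rule 158): 111101000
Gen 4 (rule 193): 011100011
Gen 5 (rule 182): 101010100
Gen 6 (rule 137): 000000001
Gen 7 (rule 158): 000000011

Answer: never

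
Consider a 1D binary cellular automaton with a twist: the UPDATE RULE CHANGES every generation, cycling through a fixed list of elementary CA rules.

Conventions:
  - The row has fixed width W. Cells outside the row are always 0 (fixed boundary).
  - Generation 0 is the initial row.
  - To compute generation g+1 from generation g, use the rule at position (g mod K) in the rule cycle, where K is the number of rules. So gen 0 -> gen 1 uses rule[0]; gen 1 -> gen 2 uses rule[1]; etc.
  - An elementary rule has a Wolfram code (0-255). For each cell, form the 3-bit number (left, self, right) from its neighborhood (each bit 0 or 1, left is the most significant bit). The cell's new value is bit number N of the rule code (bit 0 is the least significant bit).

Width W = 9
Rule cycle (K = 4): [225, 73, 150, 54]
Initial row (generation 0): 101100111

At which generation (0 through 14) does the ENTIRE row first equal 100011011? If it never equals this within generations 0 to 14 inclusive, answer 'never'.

Answer: never

Derivation:
Gen 0: 101100111
Gen 1 (rule 225): 010100011
Gen 2 (rule 73): 000001011
Gen 3 (rule 150): 000011000
Gen 4 (rule 54): 000100100
Gen 5 (rule 225): 110000001
Gen 6 (rule 73): 110111100
Gen 7 (rule 150): 000011010
Gen 8 (rule 54): 000100111
Gen 9 (rule 225): 110000011
Gen 10 (rule 73): 110111011
Gen 11 (rule 150): 000010000
Gen 12 (rule 54): 000111000
Gen 13 (rule 225): 110011011
Gen 14 (rule 73): 110011011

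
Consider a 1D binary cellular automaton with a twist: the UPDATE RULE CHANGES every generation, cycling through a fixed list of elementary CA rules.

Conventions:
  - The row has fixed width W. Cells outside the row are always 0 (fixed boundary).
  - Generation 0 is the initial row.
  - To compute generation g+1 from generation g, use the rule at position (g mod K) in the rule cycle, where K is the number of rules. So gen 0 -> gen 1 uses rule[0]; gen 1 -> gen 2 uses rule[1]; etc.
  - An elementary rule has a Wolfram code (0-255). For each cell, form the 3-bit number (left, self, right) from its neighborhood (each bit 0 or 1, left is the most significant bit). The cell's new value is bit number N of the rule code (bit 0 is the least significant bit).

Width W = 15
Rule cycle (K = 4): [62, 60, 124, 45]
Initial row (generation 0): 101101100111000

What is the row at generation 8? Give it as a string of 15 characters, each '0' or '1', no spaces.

Gen 0: 101101100111000
Gen 1 (rule 62): 111011011100100
Gen 2 (rule 60): 100110110010110
Gen 3 (rule 124): 110111111011111
Gen 4 (rule 45): 101100000110000
Gen 5 (rule 62): 111010001101000
Gen 6 (rule 60): 100111001011100
Gen 7 (rule 124): 110101101110110
Gen 8 (rule 45): 101111011001100

Answer: 101111011001100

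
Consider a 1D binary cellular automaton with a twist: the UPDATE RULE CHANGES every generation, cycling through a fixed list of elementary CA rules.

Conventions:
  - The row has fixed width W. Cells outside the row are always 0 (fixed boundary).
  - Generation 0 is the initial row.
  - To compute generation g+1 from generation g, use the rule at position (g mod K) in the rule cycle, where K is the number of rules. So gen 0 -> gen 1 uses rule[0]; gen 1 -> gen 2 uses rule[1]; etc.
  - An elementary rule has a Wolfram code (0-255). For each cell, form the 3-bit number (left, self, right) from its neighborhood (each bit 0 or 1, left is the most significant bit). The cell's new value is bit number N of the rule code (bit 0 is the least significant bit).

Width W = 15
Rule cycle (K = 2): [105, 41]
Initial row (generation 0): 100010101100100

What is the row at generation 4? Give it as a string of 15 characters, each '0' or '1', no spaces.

Answer: 101001101011010

Derivation:
Gen 0: 100010101100100
Gen 1 (rule 105): 001001011100001
Gen 2 (rule 41): 100000110001100
Gen 3 (rule 105): 001110110101101
Gen 4 (rule 41): 101001101011010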